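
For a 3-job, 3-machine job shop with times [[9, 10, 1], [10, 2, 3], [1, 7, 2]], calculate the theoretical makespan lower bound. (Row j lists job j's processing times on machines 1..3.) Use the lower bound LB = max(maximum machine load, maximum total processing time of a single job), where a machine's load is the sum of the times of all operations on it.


Machine loads:
  Machine 1: 9 + 10 + 1 = 20
  Machine 2: 10 + 2 + 7 = 19
  Machine 3: 1 + 3 + 2 = 6
Max machine load = 20
Job totals:
  Job 1: 20
  Job 2: 15
  Job 3: 10
Max job total = 20
Lower bound = max(20, 20) = 20

20


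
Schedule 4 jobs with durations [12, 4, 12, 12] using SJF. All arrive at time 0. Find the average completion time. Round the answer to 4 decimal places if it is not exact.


SJF order (ascending): [4, 12, 12, 12]
Completion times:
  Job 1: burst=4, C=4
  Job 2: burst=12, C=16
  Job 3: burst=12, C=28
  Job 4: burst=12, C=40
Average completion = 88/4 = 22.0

22.0


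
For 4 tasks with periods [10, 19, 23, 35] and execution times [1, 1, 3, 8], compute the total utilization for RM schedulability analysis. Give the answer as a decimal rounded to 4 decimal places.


Compute individual utilizations (exact fractions):
  Task 1: C/T = 1/10 (approx. 0.1)
  Task 2: C/T = 1/19 (approx. 0.0526)
  Task 3: C/T = 3/23 (approx. 0.1304)
  Task 4: C/T = 8/35 (approx. 0.2286)
Total utilization U = 1/10 + 1/19 + 3/23 + 8/35 = 15651/30590
Rounded to 4 decimal places: U = 0.5116
RM (Liu & Layland) bound for 4 tasks = 0.756828; compare with U = 15651/30590 (approx. 0.511638)
U <= bound, so schedulable by RM sufficient condition.

0.5116


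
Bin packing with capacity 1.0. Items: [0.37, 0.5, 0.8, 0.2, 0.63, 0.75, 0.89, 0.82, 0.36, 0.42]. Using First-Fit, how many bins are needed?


Place items sequentially using First-Fit:
  Item 0.37 -> new Bin 1
  Item 0.5 -> Bin 1 (now 0.87)
  Item 0.8 -> new Bin 2
  Item 0.2 -> Bin 2 (now 1.0)
  Item 0.63 -> new Bin 3
  Item 0.75 -> new Bin 4
  Item 0.89 -> new Bin 5
  Item 0.82 -> new Bin 6
  Item 0.36 -> Bin 3 (now 0.99)
  Item 0.42 -> new Bin 7
Total bins used = 7

7


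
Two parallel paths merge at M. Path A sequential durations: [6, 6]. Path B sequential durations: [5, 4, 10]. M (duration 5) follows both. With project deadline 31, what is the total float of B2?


Forward pass: ES(B2) = sum of predecessors on chain B = 5
EF = ES + duration = 5 + 4 = 9
Backward pass: LF(M) = deadline = 31; LS(M) = 31 - 5 = 26
LF(B2) = LS(M) - sum(successors on chain B) = 26 - 10 = 16
LS = LF - duration = 16 - 4 = 12
Total float = LS - ES = 12 - 5 = 7

7


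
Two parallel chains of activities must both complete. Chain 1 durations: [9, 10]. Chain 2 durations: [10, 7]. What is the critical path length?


Path A total = 9 + 10 = 19
Path B total = 10 + 7 = 17
Critical path = longest path = max(19, 17) = 19

19


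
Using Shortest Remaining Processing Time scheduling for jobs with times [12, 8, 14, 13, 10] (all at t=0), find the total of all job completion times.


Since all jobs arrive at t=0, SRPT equals SPT ordering.
SPT order: [8, 10, 12, 13, 14]
Completion times:
  Job 1: p=8, C=8
  Job 2: p=10, C=18
  Job 3: p=12, C=30
  Job 4: p=13, C=43
  Job 5: p=14, C=57
Total completion time = 8 + 18 + 30 + 43 + 57 = 156

156


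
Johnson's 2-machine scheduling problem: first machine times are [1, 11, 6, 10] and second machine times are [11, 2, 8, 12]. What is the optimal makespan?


Apply Johnson's rule:
  Group 1 (a <= b): [(1, 1, 11), (3, 6, 8), (4, 10, 12)]
  Group 2 (a > b): [(2, 11, 2)]
Optimal job order: [1, 3, 4, 2]
Schedule:
  Job 1: M1 done at 1, M2 done at 12
  Job 3: M1 done at 7, M2 done at 20
  Job 4: M1 done at 17, M2 done at 32
  Job 2: M1 done at 28, M2 done at 34
Makespan = 34

34


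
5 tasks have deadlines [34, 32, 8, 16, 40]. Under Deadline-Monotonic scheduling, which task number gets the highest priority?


Sort tasks by relative deadline (ascending):
  Task 3: deadline = 8
  Task 4: deadline = 16
  Task 2: deadline = 32
  Task 1: deadline = 34
  Task 5: deadline = 40
Priority order (highest first): [3, 4, 2, 1, 5]
Highest priority task = 3

3


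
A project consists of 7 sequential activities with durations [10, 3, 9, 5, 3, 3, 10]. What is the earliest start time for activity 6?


Activity 6 starts after activities 1 through 5 complete.
Predecessor durations: [10, 3, 9, 5, 3]
ES = 10 + 3 + 9 + 5 + 3 = 30

30


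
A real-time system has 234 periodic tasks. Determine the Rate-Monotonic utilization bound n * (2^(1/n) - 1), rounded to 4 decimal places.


Compute 2^(1/234) = 1.0029665590
Subtract 1: 1.0029665590 - 1 = 0.0029665590
Multiply by n: 234 * 0.0029665590 = 0.6941748060
Round to 4 dp: 0.6942

0.6942


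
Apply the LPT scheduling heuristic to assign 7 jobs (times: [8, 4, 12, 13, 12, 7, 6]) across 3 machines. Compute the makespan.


Sort jobs in decreasing order (LPT): [13, 12, 12, 8, 7, 6, 4]
Assign each job to the least loaded machine:
  Machine 1: jobs [13, 6, 4], load = 23
  Machine 2: jobs [12, 8], load = 20
  Machine 3: jobs [12, 7], load = 19
Makespan = max load = 23

23


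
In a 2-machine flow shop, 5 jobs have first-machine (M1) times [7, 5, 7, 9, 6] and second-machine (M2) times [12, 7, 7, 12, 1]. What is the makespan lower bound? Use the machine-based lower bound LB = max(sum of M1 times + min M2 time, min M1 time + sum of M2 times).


LB1 = sum(M1 times) + min(M2 times) = 34 + 1 = 35
LB2 = min(M1 times) + sum(M2 times) = 5 + 39 = 44
Lower bound = max(LB1, LB2) = max(35, 44) = 44

44


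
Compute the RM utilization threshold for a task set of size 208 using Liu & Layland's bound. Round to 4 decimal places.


Compute 2^(1/208) = 1.0033379971
Subtract 1: 1.0033379971 - 1 = 0.0033379971
Multiply by n: 208 * 0.0033379971 = 0.6943033968
Round to 4 dp: 0.6943

0.6943


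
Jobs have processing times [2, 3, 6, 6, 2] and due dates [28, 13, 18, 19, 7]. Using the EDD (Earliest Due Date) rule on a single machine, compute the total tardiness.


Sort by due date (EDD order): [(2, 7), (3, 13), (6, 18), (6, 19), (2, 28)]
Compute completion times and tardiness:
  Job 1: p=2, d=7, C=2, tardiness=max(0,2-7)=0
  Job 2: p=3, d=13, C=5, tardiness=max(0,5-13)=0
  Job 3: p=6, d=18, C=11, tardiness=max(0,11-18)=0
  Job 4: p=6, d=19, C=17, tardiness=max(0,17-19)=0
  Job 5: p=2, d=28, C=19, tardiness=max(0,19-28)=0
Total tardiness = 0

0


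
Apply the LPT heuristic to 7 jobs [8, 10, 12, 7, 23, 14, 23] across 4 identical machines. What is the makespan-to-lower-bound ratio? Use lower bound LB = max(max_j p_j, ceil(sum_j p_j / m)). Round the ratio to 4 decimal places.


LPT order: [23, 23, 14, 12, 10, 8, 7]
Machine loads after assignment: [23, 23, 29, 22]
LPT makespan = 29
Lower bound = max(max_job, ceil(total/4)) = max(23, 25) = 25
Ratio = 29 / 25 = 1.16

1.16


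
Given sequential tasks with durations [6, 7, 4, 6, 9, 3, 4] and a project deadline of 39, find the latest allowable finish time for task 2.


LF(activity 2) = deadline - sum of successor durations
Successors: activities 3 through 7 with durations [4, 6, 9, 3, 4]
Sum of successor durations = 26
LF = 39 - 26 = 13

13


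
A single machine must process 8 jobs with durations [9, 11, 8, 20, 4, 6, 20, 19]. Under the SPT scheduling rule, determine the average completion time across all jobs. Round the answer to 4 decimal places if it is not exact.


Sort jobs by processing time (SPT order): [4, 6, 8, 9, 11, 19, 20, 20]
Compute completion times sequentially:
  Job 1: processing = 4, completes at 4
  Job 2: processing = 6, completes at 10
  Job 3: processing = 8, completes at 18
  Job 4: processing = 9, completes at 27
  Job 5: processing = 11, completes at 38
  Job 6: processing = 19, completes at 57
  Job 7: processing = 20, completes at 77
  Job 8: processing = 20, completes at 97
Sum of completion times = 328
Average completion time = 328/8 = 41.0

41.0


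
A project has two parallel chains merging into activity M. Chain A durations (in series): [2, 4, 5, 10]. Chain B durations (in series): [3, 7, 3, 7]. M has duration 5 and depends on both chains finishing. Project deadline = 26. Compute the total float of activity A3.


Forward pass: ES(A3) = sum of predecessors on chain A = 6
EF = ES + duration = 6 + 5 = 11
Backward pass: LF(M) = deadline = 26; LS(M) = 26 - 5 = 21
LF(A3) = LS(M) - sum(successors on chain A) = 21 - 10 = 11
LS = LF - duration = 11 - 5 = 6
Total float = LS - ES = 6 - 6 = 0

0


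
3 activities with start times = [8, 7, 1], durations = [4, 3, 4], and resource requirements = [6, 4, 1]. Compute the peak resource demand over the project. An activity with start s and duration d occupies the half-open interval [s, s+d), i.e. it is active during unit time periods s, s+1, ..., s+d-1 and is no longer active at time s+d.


Each activity i is active on [start_i, start_i + duration_i).
Compute total resource usage per time slot:
  t=0: active resources = [], total = 0
  t=1: active resources = [1], total = 1
  t=2: active resources = [1], total = 1
  t=3: active resources = [1], total = 1
  t=4: active resources = [1], total = 1
  t=5: active resources = [], total = 0
  t=6: active resources = [], total = 0
  t=7: active resources = [4], total = 4
  t=8: active resources = [6, 4], total = 10
  t=9: active resources = [6, 4], total = 10
  t=10: active resources = [6], total = 6
  t=11: active resources = [6], total = 6
Peak resource demand = 10

10


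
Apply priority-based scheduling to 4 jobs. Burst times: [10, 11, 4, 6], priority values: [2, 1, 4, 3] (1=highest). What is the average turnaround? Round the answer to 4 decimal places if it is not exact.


Sort by priority (ascending = highest first):
Order: [(1, 11), (2, 10), (3, 6), (4, 4)]
Completion times:
  Priority 1, burst=11, C=11
  Priority 2, burst=10, C=21
  Priority 3, burst=6, C=27
  Priority 4, burst=4, C=31
Average turnaround = 90/4 = 22.5

22.5


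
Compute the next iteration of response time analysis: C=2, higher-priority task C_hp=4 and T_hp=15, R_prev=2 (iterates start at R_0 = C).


R_next = C + ceil(R_prev / T_hp) * C_hp
ceil(2 / 15) = ceil(0.1333) = 1
Interference = 1 * 4 = 4
R_next = 2 + 4 = 6

6


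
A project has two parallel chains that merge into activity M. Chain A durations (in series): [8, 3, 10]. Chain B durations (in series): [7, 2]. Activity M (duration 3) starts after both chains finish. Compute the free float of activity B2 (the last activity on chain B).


ES(B2) = sum of predecessors on chain B = 7
EF(B2) = ES + duration = 7 + 2 = 9
Successor of B2 is M. ES(M) = max(sum(A), sum(B)) = max(21, 9) = 21
Free float = ES(successor) - EF(current) = 21 - 9 = 12

12


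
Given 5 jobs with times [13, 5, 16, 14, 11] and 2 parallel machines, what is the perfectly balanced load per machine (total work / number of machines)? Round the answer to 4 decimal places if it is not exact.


Total processing time = 13 + 5 + 16 + 14 + 11 = 59
Number of machines = 2
Ideal balanced load = 59 / 2 = 29.5

29.5


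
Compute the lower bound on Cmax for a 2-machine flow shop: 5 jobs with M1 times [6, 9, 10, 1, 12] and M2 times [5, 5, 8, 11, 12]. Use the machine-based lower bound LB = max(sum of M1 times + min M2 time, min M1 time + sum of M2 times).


LB1 = sum(M1 times) + min(M2 times) = 38 + 5 = 43
LB2 = min(M1 times) + sum(M2 times) = 1 + 41 = 42
Lower bound = max(LB1, LB2) = max(43, 42) = 43

43


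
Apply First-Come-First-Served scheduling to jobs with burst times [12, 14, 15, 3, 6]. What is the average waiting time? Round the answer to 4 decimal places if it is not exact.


FCFS order (as given): [12, 14, 15, 3, 6]
Waiting times:
  Job 1: wait = 0
  Job 2: wait = 12
  Job 3: wait = 26
  Job 4: wait = 41
  Job 5: wait = 44
Sum of waiting times = 123
Average waiting time = 123/5 = 24.6

24.6


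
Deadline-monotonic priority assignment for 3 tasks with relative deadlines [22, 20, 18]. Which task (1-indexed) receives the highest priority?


Sort tasks by relative deadline (ascending):
  Task 3: deadline = 18
  Task 2: deadline = 20
  Task 1: deadline = 22
Priority order (highest first): [3, 2, 1]
Highest priority task = 3

3


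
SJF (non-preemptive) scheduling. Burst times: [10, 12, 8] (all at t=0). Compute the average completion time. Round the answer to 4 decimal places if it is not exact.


SJF order (ascending): [8, 10, 12]
Completion times:
  Job 1: burst=8, C=8
  Job 2: burst=10, C=18
  Job 3: burst=12, C=30
Average completion = 56/3 = 18.6667

18.6667


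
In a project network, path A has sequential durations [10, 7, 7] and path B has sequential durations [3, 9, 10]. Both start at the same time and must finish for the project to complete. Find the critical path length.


Path A total = 10 + 7 + 7 = 24
Path B total = 3 + 9 + 10 = 22
Critical path = longest path = max(24, 22) = 24

24


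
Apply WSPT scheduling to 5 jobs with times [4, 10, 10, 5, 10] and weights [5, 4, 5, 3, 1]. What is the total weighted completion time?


Compute p/w ratios and sort ascending (WSPT): [(4, 5), (5, 3), (10, 5), (10, 4), (10, 1)]
Compute weighted completion times:
  Job (p=4,w=5): C=4, w*C=5*4=20
  Job (p=5,w=3): C=9, w*C=3*9=27
  Job (p=10,w=5): C=19, w*C=5*19=95
  Job (p=10,w=4): C=29, w*C=4*29=116
  Job (p=10,w=1): C=39, w*C=1*39=39
Total weighted completion time = 297

297


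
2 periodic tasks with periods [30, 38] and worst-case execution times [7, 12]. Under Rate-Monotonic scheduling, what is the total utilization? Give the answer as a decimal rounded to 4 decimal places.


Compute individual utilizations (exact fractions):
  Task 1: C/T = 7/30 (approx. 0.2333)
  Task 2: C/T = 12/38 = 6/19 (approx. 0.3158)
Total utilization U = 7/30 + 6/19 = 313/570
Rounded to 4 decimal places: U = 0.5491
RM (Liu & Layland) bound for 2 tasks = 0.828427; compare with U = 313/570 (approx. 0.549123)
U <= bound, so schedulable by RM sufficient condition.

0.5491


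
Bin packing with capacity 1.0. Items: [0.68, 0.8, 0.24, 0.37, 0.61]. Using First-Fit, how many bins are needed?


Place items sequentially using First-Fit:
  Item 0.68 -> new Bin 1
  Item 0.8 -> new Bin 2
  Item 0.24 -> Bin 1 (now 0.92)
  Item 0.37 -> new Bin 3
  Item 0.61 -> Bin 3 (now 0.98)
Total bins used = 3

3


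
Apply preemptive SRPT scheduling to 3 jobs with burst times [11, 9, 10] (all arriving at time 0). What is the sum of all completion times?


Since all jobs arrive at t=0, SRPT equals SPT ordering.
SPT order: [9, 10, 11]
Completion times:
  Job 1: p=9, C=9
  Job 2: p=10, C=19
  Job 3: p=11, C=30
Total completion time = 9 + 19 + 30 = 58

58


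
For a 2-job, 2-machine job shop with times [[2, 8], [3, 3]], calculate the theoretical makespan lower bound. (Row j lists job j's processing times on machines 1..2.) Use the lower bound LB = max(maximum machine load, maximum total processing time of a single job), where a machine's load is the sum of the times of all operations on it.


Machine loads:
  Machine 1: 2 + 3 = 5
  Machine 2: 8 + 3 = 11
Max machine load = 11
Job totals:
  Job 1: 10
  Job 2: 6
Max job total = 10
Lower bound = max(11, 10) = 11

11


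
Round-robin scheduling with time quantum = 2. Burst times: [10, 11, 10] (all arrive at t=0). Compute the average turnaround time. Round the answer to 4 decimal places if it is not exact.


Time quantum = 2
Execution trace:
  J1 runs 2 units, time = 2
  J2 runs 2 units, time = 4
  J3 runs 2 units, time = 6
  J1 runs 2 units, time = 8
  J2 runs 2 units, time = 10
  J3 runs 2 units, time = 12
  J1 runs 2 units, time = 14
  J2 runs 2 units, time = 16
  J3 runs 2 units, time = 18
  J1 runs 2 units, time = 20
  J2 runs 2 units, time = 22
  J3 runs 2 units, time = 24
  J1 runs 2 units, time = 26
  J2 runs 2 units, time = 28
  J3 runs 2 units, time = 30
  J2 runs 1 units, time = 31
Finish times: [26, 31, 30]
Average turnaround = 87/3 = 29.0

29.0


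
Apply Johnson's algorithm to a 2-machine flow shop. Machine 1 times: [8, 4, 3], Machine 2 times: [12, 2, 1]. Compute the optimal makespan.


Apply Johnson's rule:
  Group 1 (a <= b): [(1, 8, 12)]
  Group 2 (a > b): [(2, 4, 2), (3, 3, 1)]
Optimal job order: [1, 2, 3]
Schedule:
  Job 1: M1 done at 8, M2 done at 20
  Job 2: M1 done at 12, M2 done at 22
  Job 3: M1 done at 15, M2 done at 23
Makespan = 23

23


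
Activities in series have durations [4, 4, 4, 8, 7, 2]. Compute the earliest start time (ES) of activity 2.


Activity 2 starts after activities 1 through 1 complete.
Predecessor durations: [4]
ES = 4 = 4

4


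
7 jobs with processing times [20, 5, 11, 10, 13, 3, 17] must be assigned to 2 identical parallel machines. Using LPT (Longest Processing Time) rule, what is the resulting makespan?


Sort jobs in decreasing order (LPT): [20, 17, 13, 11, 10, 5, 3]
Assign each job to the least loaded machine:
  Machine 1: jobs [20, 11, 5, 3], load = 39
  Machine 2: jobs [17, 13, 10], load = 40
Makespan = max load = 40

40


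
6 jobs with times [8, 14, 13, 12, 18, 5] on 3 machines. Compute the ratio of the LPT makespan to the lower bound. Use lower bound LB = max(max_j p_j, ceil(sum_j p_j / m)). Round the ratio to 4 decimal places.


LPT order: [18, 14, 13, 12, 8, 5]
Machine loads after assignment: [23, 22, 25]
LPT makespan = 25
Lower bound = max(max_job, ceil(total/3)) = max(18, 24) = 24
Ratio = 25 / 24 = 1.0417

1.0417


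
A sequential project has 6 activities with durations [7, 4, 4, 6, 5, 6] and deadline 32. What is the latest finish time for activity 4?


LF(activity 4) = deadline - sum of successor durations
Successors: activities 5 through 6 with durations [5, 6]
Sum of successor durations = 11
LF = 32 - 11 = 21

21


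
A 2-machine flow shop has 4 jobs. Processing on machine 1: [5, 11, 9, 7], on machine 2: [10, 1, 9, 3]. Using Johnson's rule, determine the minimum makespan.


Apply Johnson's rule:
  Group 1 (a <= b): [(1, 5, 10), (3, 9, 9)]
  Group 2 (a > b): [(4, 7, 3), (2, 11, 1)]
Optimal job order: [1, 3, 4, 2]
Schedule:
  Job 1: M1 done at 5, M2 done at 15
  Job 3: M1 done at 14, M2 done at 24
  Job 4: M1 done at 21, M2 done at 27
  Job 2: M1 done at 32, M2 done at 33
Makespan = 33

33


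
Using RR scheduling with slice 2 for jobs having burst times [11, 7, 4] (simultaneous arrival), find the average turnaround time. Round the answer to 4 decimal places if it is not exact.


Time quantum = 2
Execution trace:
  J1 runs 2 units, time = 2
  J2 runs 2 units, time = 4
  J3 runs 2 units, time = 6
  J1 runs 2 units, time = 8
  J2 runs 2 units, time = 10
  J3 runs 2 units, time = 12
  J1 runs 2 units, time = 14
  J2 runs 2 units, time = 16
  J1 runs 2 units, time = 18
  J2 runs 1 units, time = 19
  J1 runs 2 units, time = 21
  J1 runs 1 units, time = 22
Finish times: [22, 19, 12]
Average turnaround = 53/3 = 17.6667

17.6667


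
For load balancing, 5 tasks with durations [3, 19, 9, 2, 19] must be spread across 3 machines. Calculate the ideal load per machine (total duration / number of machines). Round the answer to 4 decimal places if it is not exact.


Total processing time = 3 + 19 + 9 + 2 + 19 = 52
Number of machines = 3
Ideal balanced load = 52 / 3 = 17.3333

17.3333


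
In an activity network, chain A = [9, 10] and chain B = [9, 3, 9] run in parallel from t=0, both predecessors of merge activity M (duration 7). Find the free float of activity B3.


ES(B3) = sum of predecessors on chain B = 12
EF(B3) = ES + duration = 12 + 9 = 21
Successor of B3 is M. ES(M) = max(sum(A), sum(B)) = max(19, 21) = 21
Free float = ES(successor) - EF(current) = 21 - 21 = 0

0


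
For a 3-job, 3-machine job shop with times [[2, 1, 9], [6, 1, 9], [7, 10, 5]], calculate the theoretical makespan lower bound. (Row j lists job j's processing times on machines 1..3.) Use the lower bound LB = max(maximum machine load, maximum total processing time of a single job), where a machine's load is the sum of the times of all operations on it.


Machine loads:
  Machine 1: 2 + 6 + 7 = 15
  Machine 2: 1 + 1 + 10 = 12
  Machine 3: 9 + 9 + 5 = 23
Max machine load = 23
Job totals:
  Job 1: 12
  Job 2: 16
  Job 3: 22
Max job total = 22
Lower bound = max(23, 22) = 23

23


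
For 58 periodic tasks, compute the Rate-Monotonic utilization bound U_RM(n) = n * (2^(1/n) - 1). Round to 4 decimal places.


Compute 2^(1/58) = 1.0120225098
Subtract 1: 1.0120225098 - 1 = 0.0120225098
Multiply by n: 58 * 0.0120225098 = 0.6973055684
Round to 4 dp: 0.6973

0.6973


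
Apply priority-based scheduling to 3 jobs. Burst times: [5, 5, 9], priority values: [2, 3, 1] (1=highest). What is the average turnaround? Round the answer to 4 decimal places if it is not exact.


Sort by priority (ascending = highest first):
Order: [(1, 9), (2, 5), (3, 5)]
Completion times:
  Priority 1, burst=9, C=9
  Priority 2, burst=5, C=14
  Priority 3, burst=5, C=19
Average turnaround = 42/3 = 14.0

14.0


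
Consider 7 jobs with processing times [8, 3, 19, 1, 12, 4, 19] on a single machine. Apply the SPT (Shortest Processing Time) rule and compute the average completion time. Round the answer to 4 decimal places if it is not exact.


Sort jobs by processing time (SPT order): [1, 3, 4, 8, 12, 19, 19]
Compute completion times sequentially:
  Job 1: processing = 1, completes at 1
  Job 2: processing = 3, completes at 4
  Job 3: processing = 4, completes at 8
  Job 4: processing = 8, completes at 16
  Job 5: processing = 12, completes at 28
  Job 6: processing = 19, completes at 47
  Job 7: processing = 19, completes at 66
Sum of completion times = 170
Average completion time = 170/7 = 24.2857

24.2857


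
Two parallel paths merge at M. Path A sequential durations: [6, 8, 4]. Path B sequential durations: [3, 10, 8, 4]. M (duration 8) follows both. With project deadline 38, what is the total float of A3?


Forward pass: ES(A3) = sum of predecessors on chain A = 14
EF = ES + duration = 14 + 4 = 18
Backward pass: LF(M) = deadline = 38; LS(M) = 38 - 8 = 30
LF(A3) = LS(M) - sum(successors on chain A) = 30 - 0 = 30
LS = LF - duration = 30 - 4 = 26
Total float = LS - ES = 26 - 14 = 12

12


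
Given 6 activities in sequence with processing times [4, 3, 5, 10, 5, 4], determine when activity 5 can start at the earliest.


Activity 5 starts after activities 1 through 4 complete.
Predecessor durations: [4, 3, 5, 10]
ES = 4 + 3 + 5 + 10 = 22

22


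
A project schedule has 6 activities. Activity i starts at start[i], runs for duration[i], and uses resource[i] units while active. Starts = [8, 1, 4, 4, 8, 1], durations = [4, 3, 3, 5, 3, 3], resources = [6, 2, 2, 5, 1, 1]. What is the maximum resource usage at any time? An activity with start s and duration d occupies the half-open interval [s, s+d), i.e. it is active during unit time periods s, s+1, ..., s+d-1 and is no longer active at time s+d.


Each activity i is active on [start_i, start_i + duration_i).
Compute total resource usage per time slot:
  t=0: active resources = [], total = 0
  t=1: active resources = [2, 1], total = 3
  t=2: active resources = [2, 1], total = 3
  t=3: active resources = [2, 1], total = 3
  t=4: active resources = [2, 5], total = 7
  t=5: active resources = [2, 5], total = 7
  t=6: active resources = [2, 5], total = 7
  t=7: active resources = [5], total = 5
  t=8: active resources = [6, 5, 1], total = 12
  t=9: active resources = [6, 1], total = 7
  t=10: active resources = [6, 1], total = 7
  t=11: active resources = [6], total = 6
Peak resource demand = 12

12


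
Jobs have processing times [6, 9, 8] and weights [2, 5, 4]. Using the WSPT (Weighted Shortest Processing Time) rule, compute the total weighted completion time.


Compute p/w ratios and sort ascending (WSPT): [(9, 5), (8, 4), (6, 2)]
Compute weighted completion times:
  Job (p=9,w=5): C=9, w*C=5*9=45
  Job (p=8,w=4): C=17, w*C=4*17=68
  Job (p=6,w=2): C=23, w*C=2*23=46
Total weighted completion time = 159

159


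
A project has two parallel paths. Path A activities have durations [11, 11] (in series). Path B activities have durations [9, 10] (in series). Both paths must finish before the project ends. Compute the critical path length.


Path A total = 11 + 11 = 22
Path B total = 9 + 10 = 19
Critical path = longest path = max(22, 19) = 22

22


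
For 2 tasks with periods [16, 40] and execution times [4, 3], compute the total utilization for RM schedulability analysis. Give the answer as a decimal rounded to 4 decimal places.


Compute individual utilizations (exact fractions):
  Task 1: C/T = 4/16 = 1/4 (approx. 0.25)
  Task 2: C/T = 3/40 (approx. 0.075)
Total utilization U = 1/4 + 3/40 = 13/40
Rounded to 4 decimal places: U = 0.3250
RM (Liu & Layland) bound for 2 tasks = 0.828427; compare with U = 13/40 (approx. 0.325000)
U <= bound, so schedulable by RM sufficient condition.

0.3250


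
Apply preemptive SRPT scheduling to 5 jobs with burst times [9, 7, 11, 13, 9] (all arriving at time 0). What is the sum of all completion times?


Since all jobs arrive at t=0, SRPT equals SPT ordering.
SPT order: [7, 9, 9, 11, 13]
Completion times:
  Job 1: p=7, C=7
  Job 2: p=9, C=16
  Job 3: p=9, C=25
  Job 4: p=11, C=36
  Job 5: p=13, C=49
Total completion time = 7 + 16 + 25 + 36 + 49 = 133

133


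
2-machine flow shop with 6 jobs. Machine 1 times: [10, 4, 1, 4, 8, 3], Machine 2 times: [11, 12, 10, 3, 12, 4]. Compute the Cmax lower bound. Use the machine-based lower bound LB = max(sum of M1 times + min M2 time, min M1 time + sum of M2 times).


LB1 = sum(M1 times) + min(M2 times) = 30 + 3 = 33
LB2 = min(M1 times) + sum(M2 times) = 1 + 52 = 53
Lower bound = max(LB1, LB2) = max(33, 53) = 53

53


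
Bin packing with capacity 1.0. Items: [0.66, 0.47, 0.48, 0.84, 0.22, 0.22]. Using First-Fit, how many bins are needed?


Place items sequentially using First-Fit:
  Item 0.66 -> new Bin 1
  Item 0.47 -> new Bin 2
  Item 0.48 -> Bin 2 (now 0.95)
  Item 0.84 -> new Bin 3
  Item 0.22 -> Bin 1 (now 0.88)
  Item 0.22 -> new Bin 4
Total bins used = 4

4


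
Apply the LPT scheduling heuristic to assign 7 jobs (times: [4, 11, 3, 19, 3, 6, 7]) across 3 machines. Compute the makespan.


Sort jobs in decreasing order (LPT): [19, 11, 7, 6, 4, 3, 3]
Assign each job to the least loaded machine:
  Machine 1: jobs [19], load = 19
  Machine 2: jobs [11, 4, 3], load = 18
  Machine 3: jobs [7, 6, 3], load = 16
Makespan = max load = 19

19


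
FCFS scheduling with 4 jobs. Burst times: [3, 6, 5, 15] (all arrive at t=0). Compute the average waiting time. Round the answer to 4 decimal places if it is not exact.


FCFS order (as given): [3, 6, 5, 15]
Waiting times:
  Job 1: wait = 0
  Job 2: wait = 3
  Job 3: wait = 9
  Job 4: wait = 14
Sum of waiting times = 26
Average waiting time = 26/4 = 6.5

6.5


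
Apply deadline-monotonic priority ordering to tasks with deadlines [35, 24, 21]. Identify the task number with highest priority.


Sort tasks by relative deadline (ascending):
  Task 3: deadline = 21
  Task 2: deadline = 24
  Task 1: deadline = 35
Priority order (highest first): [3, 2, 1]
Highest priority task = 3

3


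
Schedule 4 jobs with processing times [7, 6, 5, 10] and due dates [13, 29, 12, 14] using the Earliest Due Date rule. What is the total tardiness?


Sort by due date (EDD order): [(5, 12), (7, 13), (10, 14), (6, 29)]
Compute completion times and tardiness:
  Job 1: p=5, d=12, C=5, tardiness=max(0,5-12)=0
  Job 2: p=7, d=13, C=12, tardiness=max(0,12-13)=0
  Job 3: p=10, d=14, C=22, tardiness=max(0,22-14)=8
  Job 4: p=6, d=29, C=28, tardiness=max(0,28-29)=0
Total tardiness = 8

8


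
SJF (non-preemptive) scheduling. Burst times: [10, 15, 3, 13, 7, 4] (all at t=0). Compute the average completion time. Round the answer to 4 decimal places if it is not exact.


SJF order (ascending): [3, 4, 7, 10, 13, 15]
Completion times:
  Job 1: burst=3, C=3
  Job 2: burst=4, C=7
  Job 3: burst=7, C=14
  Job 4: burst=10, C=24
  Job 5: burst=13, C=37
  Job 6: burst=15, C=52
Average completion = 137/6 = 22.8333

22.8333


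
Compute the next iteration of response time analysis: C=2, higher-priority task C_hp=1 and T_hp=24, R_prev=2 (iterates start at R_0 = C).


R_next = C + ceil(R_prev / T_hp) * C_hp
ceil(2 / 24) = ceil(0.0833) = 1
Interference = 1 * 1 = 1
R_next = 2 + 1 = 3

3


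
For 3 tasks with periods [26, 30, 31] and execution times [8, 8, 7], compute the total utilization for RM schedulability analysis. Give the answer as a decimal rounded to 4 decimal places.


Compute individual utilizations (exact fractions):
  Task 1: C/T = 8/26 = 4/13 (approx. 0.3077)
  Task 2: C/T = 8/30 = 4/15 (approx. 0.2667)
  Task 3: C/T = 7/31 (approx. 0.2258)
Total utilization U = 4/13 + 4/15 + 7/31 = 4837/6045
Rounded to 4 decimal places: U = 0.8002
RM (Liu & Layland) bound for 3 tasks = 0.779763; compare with U = 4837/6045 (approx. 0.800165)
bound < U <= 1, so the RM sufficient condition is not met (inconclusive; an exact test such as response-time analysis is needed).

0.8002


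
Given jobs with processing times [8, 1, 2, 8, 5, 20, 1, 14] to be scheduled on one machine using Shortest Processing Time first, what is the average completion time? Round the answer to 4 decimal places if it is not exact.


Sort jobs by processing time (SPT order): [1, 1, 2, 5, 8, 8, 14, 20]
Compute completion times sequentially:
  Job 1: processing = 1, completes at 1
  Job 2: processing = 1, completes at 2
  Job 3: processing = 2, completes at 4
  Job 4: processing = 5, completes at 9
  Job 5: processing = 8, completes at 17
  Job 6: processing = 8, completes at 25
  Job 7: processing = 14, completes at 39
  Job 8: processing = 20, completes at 59
Sum of completion times = 156
Average completion time = 156/8 = 19.5

19.5


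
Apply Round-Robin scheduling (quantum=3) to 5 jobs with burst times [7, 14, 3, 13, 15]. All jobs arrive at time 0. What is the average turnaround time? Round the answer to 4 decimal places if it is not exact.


Time quantum = 3
Execution trace:
  J1 runs 3 units, time = 3
  J2 runs 3 units, time = 6
  J3 runs 3 units, time = 9
  J4 runs 3 units, time = 12
  J5 runs 3 units, time = 15
  J1 runs 3 units, time = 18
  J2 runs 3 units, time = 21
  J4 runs 3 units, time = 24
  J5 runs 3 units, time = 27
  J1 runs 1 units, time = 28
  J2 runs 3 units, time = 31
  J4 runs 3 units, time = 34
  J5 runs 3 units, time = 37
  J2 runs 3 units, time = 40
  J4 runs 3 units, time = 43
  J5 runs 3 units, time = 46
  J2 runs 2 units, time = 48
  J4 runs 1 units, time = 49
  J5 runs 3 units, time = 52
Finish times: [28, 48, 9, 49, 52]
Average turnaround = 186/5 = 37.2

37.2


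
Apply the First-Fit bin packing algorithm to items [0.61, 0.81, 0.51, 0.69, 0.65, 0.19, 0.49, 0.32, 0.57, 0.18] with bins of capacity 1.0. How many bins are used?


Place items sequentially using First-Fit:
  Item 0.61 -> new Bin 1
  Item 0.81 -> new Bin 2
  Item 0.51 -> new Bin 3
  Item 0.69 -> new Bin 4
  Item 0.65 -> new Bin 5
  Item 0.19 -> Bin 1 (now 0.8)
  Item 0.49 -> Bin 3 (now 1.0)
  Item 0.32 -> Bin 5 (now 0.97)
  Item 0.57 -> new Bin 6
  Item 0.18 -> Bin 1 (now 0.98)
Total bins used = 6

6


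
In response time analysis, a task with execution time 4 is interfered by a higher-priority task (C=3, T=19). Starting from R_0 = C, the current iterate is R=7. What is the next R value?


R_next = C + ceil(R_prev / T_hp) * C_hp
ceil(7 / 19) = ceil(0.3684) = 1
Interference = 1 * 3 = 3
R_next = 4 + 3 = 7
R_next = R_prev, so the iteration has converged (response time = 7).

7


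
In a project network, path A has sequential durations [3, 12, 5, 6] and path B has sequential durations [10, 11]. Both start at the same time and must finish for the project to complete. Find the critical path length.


Path A total = 3 + 12 + 5 + 6 = 26
Path B total = 10 + 11 = 21
Critical path = longest path = max(26, 21) = 26

26


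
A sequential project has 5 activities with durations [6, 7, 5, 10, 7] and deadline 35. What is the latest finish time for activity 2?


LF(activity 2) = deadline - sum of successor durations
Successors: activities 3 through 5 with durations [5, 10, 7]
Sum of successor durations = 22
LF = 35 - 22 = 13

13


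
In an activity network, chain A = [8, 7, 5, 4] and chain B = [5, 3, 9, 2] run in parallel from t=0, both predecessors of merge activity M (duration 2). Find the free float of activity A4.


ES(A4) = sum of predecessors on chain A = 20
EF(A4) = ES + duration = 20 + 4 = 24
Successor of A4 is M. ES(M) = max(sum(A), sum(B)) = max(24, 19) = 24
Free float = ES(successor) - EF(current) = 24 - 24 = 0

0


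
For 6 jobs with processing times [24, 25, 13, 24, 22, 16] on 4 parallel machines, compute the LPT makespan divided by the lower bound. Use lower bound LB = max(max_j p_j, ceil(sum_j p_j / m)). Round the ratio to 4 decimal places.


LPT order: [25, 24, 24, 22, 16, 13]
Machine loads after assignment: [25, 37, 24, 38]
LPT makespan = 38
Lower bound = max(max_job, ceil(total/4)) = max(25, 31) = 31
Ratio = 38 / 31 = 1.2258

1.2258


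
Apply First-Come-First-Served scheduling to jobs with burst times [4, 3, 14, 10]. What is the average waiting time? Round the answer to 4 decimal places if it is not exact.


FCFS order (as given): [4, 3, 14, 10]
Waiting times:
  Job 1: wait = 0
  Job 2: wait = 4
  Job 3: wait = 7
  Job 4: wait = 21
Sum of waiting times = 32
Average waiting time = 32/4 = 8.0

8.0


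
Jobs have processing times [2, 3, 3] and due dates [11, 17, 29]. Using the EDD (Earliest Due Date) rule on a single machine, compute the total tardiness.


Sort by due date (EDD order): [(2, 11), (3, 17), (3, 29)]
Compute completion times and tardiness:
  Job 1: p=2, d=11, C=2, tardiness=max(0,2-11)=0
  Job 2: p=3, d=17, C=5, tardiness=max(0,5-17)=0
  Job 3: p=3, d=29, C=8, tardiness=max(0,8-29)=0
Total tardiness = 0

0


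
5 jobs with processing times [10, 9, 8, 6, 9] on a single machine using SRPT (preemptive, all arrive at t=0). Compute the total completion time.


Since all jobs arrive at t=0, SRPT equals SPT ordering.
SPT order: [6, 8, 9, 9, 10]
Completion times:
  Job 1: p=6, C=6
  Job 2: p=8, C=14
  Job 3: p=9, C=23
  Job 4: p=9, C=32
  Job 5: p=10, C=42
Total completion time = 6 + 14 + 23 + 32 + 42 = 117

117


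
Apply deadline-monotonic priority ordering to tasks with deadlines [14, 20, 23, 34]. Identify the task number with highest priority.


Sort tasks by relative deadline (ascending):
  Task 1: deadline = 14
  Task 2: deadline = 20
  Task 3: deadline = 23
  Task 4: deadline = 34
Priority order (highest first): [1, 2, 3, 4]
Highest priority task = 1

1


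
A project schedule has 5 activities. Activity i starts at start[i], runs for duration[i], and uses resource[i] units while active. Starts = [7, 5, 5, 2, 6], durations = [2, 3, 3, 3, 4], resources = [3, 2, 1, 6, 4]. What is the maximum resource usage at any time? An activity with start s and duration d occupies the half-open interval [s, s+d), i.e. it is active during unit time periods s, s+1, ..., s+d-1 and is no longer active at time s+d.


Each activity i is active on [start_i, start_i + duration_i).
Compute total resource usage per time slot:
  t=0: active resources = [], total = 0
  t=1: active resources = [], total = 0
  t=2: active resources = [6], total = 6
  t=3: active resources = [6], total = 6
  t=4: active resources = [6], total = 6
  t=5: active resources = [2, 1], total = 3
  t=6: active resources = [2, 1, 4], total = 7
  t=7: active resources = [3, 2, 1, 4], total = 10
  t=8: active resources = [3, 4], total = 7
  t=9: active resources = [4], total = 4
Peak resource demand = 10

10


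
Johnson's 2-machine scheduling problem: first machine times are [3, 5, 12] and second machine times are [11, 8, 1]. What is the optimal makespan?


Apply Johnson's rule:
  Group 1 (a <= b): [(1, 3, 11), (2, 5, 8)]
  Group 2 (a > b): [(3, 12, 1)]
Optimal job order: [1, 2, 3]
Schedule:
  Job 1: M1 done at 3, M2 done at 14
  Job 2: M1 done at 8, M2 done at 22
  Job 3: M1 done at 20, M2 done at 23
Makespan = 23

23


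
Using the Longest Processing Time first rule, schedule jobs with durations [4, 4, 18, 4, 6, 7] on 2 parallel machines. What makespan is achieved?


Sort jobs in decreasing order (LPT): [18, 7, 6, 4, 4, 4]
Assign each job to the least loaded machine:
  Machine 1: jobs [18, 4], load = 22
  Machine 2: jobs [7, 6, 4, 4], load = 21
Makespan = max load = 22

22


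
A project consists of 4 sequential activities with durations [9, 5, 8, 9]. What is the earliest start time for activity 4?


Activity 4 starts after activities 1 through 3 complete.
Predecessor durations: [9, 5, 8]
ES = 9 + 5 + 8 = 22

22


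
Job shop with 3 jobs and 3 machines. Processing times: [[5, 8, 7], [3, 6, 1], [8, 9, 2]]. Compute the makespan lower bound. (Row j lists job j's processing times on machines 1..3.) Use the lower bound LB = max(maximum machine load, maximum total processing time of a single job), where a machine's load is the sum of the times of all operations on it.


Machine loads:
  Machine 1: 5 + 3 + 8 = 16
  Machine 2: 8 + 6 + 9 = 23
  Machine 3: 7 + 1 + 2 = 10
Max machine load = 23
Job totals:
  Job 1: 20
  Job 2: 10
  Job 3: 19
Max job total = 20
Lower bound = max(23, 20) = 23

23


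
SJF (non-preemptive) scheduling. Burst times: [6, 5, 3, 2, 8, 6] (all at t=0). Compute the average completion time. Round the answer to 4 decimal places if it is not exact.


SJF order (ascending): [2, 3, 5, 6, 6, 8]
Completion times:
  Job 1: burst=2, C=2
  Job 2: burst=3, C=5
  Job 3: burst=5, C=10
  Job 4: burst=6, C=16
  Job 5: burst=6, C=22
  Job 6: burst=8, C=30
Average completion = 85/6 = 14.1667

14.1667


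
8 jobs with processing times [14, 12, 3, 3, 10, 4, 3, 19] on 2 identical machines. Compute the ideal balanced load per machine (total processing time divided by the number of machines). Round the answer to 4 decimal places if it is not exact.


Total processing time = 14 + 12 + 3 + 3 + 10 + 4 + 3 + 19 = 68
Number of machines = 2
Ideal balanced load = 68 / 2 = 34.0

34.0


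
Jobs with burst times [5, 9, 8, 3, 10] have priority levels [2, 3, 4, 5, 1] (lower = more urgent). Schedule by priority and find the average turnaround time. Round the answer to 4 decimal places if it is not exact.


Sort by priority (ascending = highest first):
Order: [(1, 10), (2, 5), (3, 9), (4, 8), (5, 3)]
Completion times:
  Priority 1, burst=10, C=10
  Priority 2, burst=5, C=15
  Priority 3, burst=9, C=24
  Priority 4, burst=8, C=32
  Priority 5, burst=3, C=35
Average turnaround = 116/5 = 23.2

23.2


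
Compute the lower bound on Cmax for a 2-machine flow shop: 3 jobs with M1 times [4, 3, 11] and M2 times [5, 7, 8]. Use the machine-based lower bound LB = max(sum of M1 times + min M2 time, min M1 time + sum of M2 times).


LB1 = sum(M1 times) + min(M2 times) = 18 + 5 = 23
LB2 = min(M1 times) + sum(M2 times) = 3 + 20 = 23
Lower bound = max(LB1, LB2) = max(23, 23) = 23

23


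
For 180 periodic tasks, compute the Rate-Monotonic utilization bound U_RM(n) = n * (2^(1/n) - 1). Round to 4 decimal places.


Compute 2^(1/180) = 1.0038582416
Subtract 1: 1.0038582416 - 1 = 0.0038582416
Multiply by n: 180 * 0.0038582416 = 0.6944834880
Round to 4 dp: 0.6945

0.6945


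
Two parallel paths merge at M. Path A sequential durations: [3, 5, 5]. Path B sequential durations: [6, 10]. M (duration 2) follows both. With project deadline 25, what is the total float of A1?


Forward pass: ES(A1) = sum of predecessors on chain A = 0
EF = ES + duration = 0 + 3 = 3
Backward pass: LF(M) = deadline = 25; LS(M) = 25 - 2 = 23
LF(A1) = LS(M) - sum(successors on chain A) = 23 - 10 = 13
LS = LF - duration = 13 - 3 = 10
Total float = LS - ES = 10 - 0 = 10

10


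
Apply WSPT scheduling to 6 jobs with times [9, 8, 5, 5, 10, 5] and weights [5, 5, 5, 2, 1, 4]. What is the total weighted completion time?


Compute p/w ratios and sort ascending (WSPT): [(5, 5), (5, 4), (8, 5), (9, 5), (5, 2), (10, 1)]
Compute weighted completion times:
  Job (p=5,w=5): C=5, w*C=5*5=25
  Job (p=5,w=4): C=10, w*C=4*10=40
  Job (p=8,w=5): C=18, w*C=5*18=90
  Job (p=9,w=5): C=27, w*C=5*27=135
  Job (p=5,w=2): C=32, w*C=2*32=64
  Job (p=10,w=1): C=42, w*C=1*42=42
Total weighted completion time = 396

396
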